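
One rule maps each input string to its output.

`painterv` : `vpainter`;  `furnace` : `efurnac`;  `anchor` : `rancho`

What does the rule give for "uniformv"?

The transformation: move the last character to the front.
Doing the same to "uniformv": "vuniform".

vuniform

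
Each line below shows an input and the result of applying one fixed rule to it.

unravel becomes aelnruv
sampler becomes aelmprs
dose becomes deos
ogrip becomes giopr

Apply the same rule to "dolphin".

The transformation: sort the characters into alphabetical order.
So "dolphin" becomes "dhilnop".

dhilnop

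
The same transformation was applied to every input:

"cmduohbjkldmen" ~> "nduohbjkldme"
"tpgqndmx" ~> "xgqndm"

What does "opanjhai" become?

The rule is to delete the first 2 characters, then move the last character to the front.
Starting from "opanjhai": after the first operation, "anjhai"; after the second, "ianjha".

ianjha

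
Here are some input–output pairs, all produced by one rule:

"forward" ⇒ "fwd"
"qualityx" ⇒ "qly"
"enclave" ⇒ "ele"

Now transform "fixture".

fte

Rule — keep one character in every 3, starting at position 1 (positions 1st, 4th, 7th, ...).
So "fixture" becomes "fte".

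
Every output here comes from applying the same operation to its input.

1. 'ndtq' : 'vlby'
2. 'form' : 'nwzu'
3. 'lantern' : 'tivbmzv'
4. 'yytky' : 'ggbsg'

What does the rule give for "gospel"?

Each output is the input with this applied: shift every letter 8 places forward in the alphabet (wrapping around).
So "gospel" becomes "owaxmt".

owaxmt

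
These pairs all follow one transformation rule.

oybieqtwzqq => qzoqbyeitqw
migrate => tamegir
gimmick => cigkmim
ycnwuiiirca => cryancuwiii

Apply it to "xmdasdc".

dsxcdma

In each case the input is transformed by: move the last 3 characters to the front (rotate right by 3), then swap each adjacent pair of characters (1↔2, 3↔4, ...).
Starting from "xmdasdc": after the first operation, "sdcxmda"; after the second, "dsxcdma".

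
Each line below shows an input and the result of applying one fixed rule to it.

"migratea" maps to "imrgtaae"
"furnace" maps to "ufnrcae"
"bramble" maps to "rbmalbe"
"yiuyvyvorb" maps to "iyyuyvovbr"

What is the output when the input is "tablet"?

atlbte

Looking at the pairs, the operation is to swap each adjacent pair of characters (1↔2, 3↔4, ...).
Applying that to "tablet" gives "atlbte".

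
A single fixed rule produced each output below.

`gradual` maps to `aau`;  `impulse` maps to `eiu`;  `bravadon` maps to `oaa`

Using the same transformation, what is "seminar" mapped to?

Looking at the pairs, the operation is to move the last 2 characters to the front (rotate right by 2), then keep only the vowels.
Applying that to "seminar" gives "aei".

aei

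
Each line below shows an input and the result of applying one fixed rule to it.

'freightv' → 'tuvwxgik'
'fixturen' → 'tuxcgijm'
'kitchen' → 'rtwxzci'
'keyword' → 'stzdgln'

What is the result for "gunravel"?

ptvacgjk

The transformation: sort the characters into alphabetical order, then shift every letter 11 places backward in the alphabet (wrapping around).
On "gunravel": the first step gives "aeglnruv", and the second then gives "ptvacgjk".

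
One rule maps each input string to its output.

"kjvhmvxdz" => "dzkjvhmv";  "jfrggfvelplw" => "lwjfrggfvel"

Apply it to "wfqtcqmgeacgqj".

Looking at the pairs, the operation is to move the last 2 characters to the front (rotate right by 2), then delete the last character.
Applying that to "wfqtcqmgeacgqj" gives "qjwfqtcqmgeac".

qjwfqtcqmgeac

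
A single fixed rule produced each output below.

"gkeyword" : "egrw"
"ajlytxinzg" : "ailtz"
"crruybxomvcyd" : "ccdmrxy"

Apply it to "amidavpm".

The transformation: keep every other character starting from the first (positions 1st, 3rd, 5th, ...), then sort the characters into alphabetical order.
"amidavpm" → "aiap" → "aaip".
(Check on "ajlytxinzg": → "altiz" → "ailtz" ✓)

aaip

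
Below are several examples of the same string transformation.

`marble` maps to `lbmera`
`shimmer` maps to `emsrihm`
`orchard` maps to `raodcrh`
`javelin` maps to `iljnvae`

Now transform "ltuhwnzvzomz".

molzutwhznzv

The pattern: move the last 3 characters to the front (rotate right by 3), then swap each adjacent pair of characters (1↔2, 3↔4, ...).
Applying both steps to "ltuhwnzvzomz": "omzltuhwnzvz", then "molzutwhznzv".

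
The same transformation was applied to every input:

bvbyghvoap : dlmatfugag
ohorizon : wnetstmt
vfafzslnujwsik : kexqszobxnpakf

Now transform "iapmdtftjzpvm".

riykyoeuarnfu

The pattern: shift every letter 5 places forward in the alphabet (wrapping around), then move the first 3 characters to the end (rotate left by 3).
Applying both steps to "iapmdtftjzpvm": "nfuriykyoeuar", then "riykyoeuarnfu".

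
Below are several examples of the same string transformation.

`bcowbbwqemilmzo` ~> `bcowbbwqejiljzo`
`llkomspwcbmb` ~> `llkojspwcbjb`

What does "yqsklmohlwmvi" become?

What's happening: replace every "m" with "j".
"yqsklmohlwmvi" → "yqskljohlwjvi".

yqskljohlwjvi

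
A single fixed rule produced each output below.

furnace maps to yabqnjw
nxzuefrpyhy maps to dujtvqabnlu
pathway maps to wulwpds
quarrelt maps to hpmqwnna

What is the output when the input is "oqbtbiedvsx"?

otkmxpxeazr

The pattern: shift every letter 4 places backward in the alphabet (wrapping around), then move the last 2 characters to the front (rotate right by 2).
Applying both steps to "oqbtbiedvsx": "kmxpxeazrot", then "otkmxpxeazr".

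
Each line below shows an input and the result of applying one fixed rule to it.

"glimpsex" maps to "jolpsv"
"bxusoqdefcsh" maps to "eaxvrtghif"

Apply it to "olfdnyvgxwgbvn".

roigqbyjazje

In each case the input is transformed by: delete the last 2 characters, then shift every letter 3 places forward in the alphabet (wrapping around).
Applying both steps to "olfdnyvgxwgbvn": "olfdnyvgxwgb", then "roigqbyjazje".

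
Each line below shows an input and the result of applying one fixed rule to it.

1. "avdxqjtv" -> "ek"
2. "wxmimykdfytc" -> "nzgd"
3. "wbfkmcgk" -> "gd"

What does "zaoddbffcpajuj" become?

pcdk

Each output is the input with this applied: keep one character in every 3, starting at position 3 (positions 3rd, 6th, 9th, ...), then shift every letter 1 place forward in the alphabet (wrapping around).
"zaoddbffcpajuj" → "pcdk".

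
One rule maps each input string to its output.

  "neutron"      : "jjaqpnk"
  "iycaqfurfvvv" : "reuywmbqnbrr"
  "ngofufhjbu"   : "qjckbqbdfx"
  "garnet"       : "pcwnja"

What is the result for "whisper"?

nsdeola

The rule is to move the last character to the front, then shift every letter 4 places backward in the alphabet (wrapping around).
Working it through for "whisper": intermediate "rwhispe", final "nsdeola".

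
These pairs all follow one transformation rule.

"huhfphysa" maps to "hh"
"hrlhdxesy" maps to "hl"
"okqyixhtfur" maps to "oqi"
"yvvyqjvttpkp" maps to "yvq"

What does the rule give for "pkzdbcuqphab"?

pzb

Rule — keep every other character starting from the first (positions 1st, 3rd, 5th, ...), then delete the last 3 characters.
"pkzdbcuqphab" → "pzb".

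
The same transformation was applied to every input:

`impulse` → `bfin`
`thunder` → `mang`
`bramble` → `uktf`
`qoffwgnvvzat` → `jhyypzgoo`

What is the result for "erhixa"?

xka

In each case the input is transformed by: shift every letter 7 places backward in the alphabet (wrapping around), then delete the last 3 characters.
For "erhixa", step one produces "xkabqt"; step two turns that into "xka".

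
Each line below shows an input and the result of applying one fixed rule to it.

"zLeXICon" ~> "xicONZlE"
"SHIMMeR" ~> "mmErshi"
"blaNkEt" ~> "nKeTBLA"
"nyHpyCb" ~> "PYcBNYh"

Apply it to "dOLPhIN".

pHinDol

The pattern: flip the case of every letter, then move the first 3 characters to the end (rotate left by 3).
"dOLPhIN" → "DolpHin" → "pHinDol".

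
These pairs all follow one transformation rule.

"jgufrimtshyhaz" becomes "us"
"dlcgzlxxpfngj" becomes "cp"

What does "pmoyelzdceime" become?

The transformation: keep every other character starting from the first (positions 1st, 3rd, 5th, ...), then keep one character in every 3, starting at position 2 (positions 2nd, 5th, 8th, ...).
"pmoyelzdceime" → "oc".

oc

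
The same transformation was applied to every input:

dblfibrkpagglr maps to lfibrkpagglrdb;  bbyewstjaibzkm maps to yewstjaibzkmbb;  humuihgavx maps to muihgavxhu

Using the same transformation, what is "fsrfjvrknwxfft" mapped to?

rfjvrknwxfftfs

Looking at the pairs, the operation is to move the first 2 characters to the end (rotate left by 2).
"fsrfjvrknwxfft" → "rfjvrknwxfftfs".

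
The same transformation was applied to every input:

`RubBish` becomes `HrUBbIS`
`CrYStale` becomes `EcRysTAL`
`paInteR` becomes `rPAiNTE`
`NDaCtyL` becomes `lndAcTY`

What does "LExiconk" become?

The transformation: flip the case of every letter, then move the last character to the front.
On "LExiconk" that produces "KleXICON".

KleXICON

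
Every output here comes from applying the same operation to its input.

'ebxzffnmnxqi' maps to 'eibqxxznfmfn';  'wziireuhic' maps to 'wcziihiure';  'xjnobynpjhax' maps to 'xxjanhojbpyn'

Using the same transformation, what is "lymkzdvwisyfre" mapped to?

The pattern: take characters alternately from the front and the back (1st, last, 2nd, 2nd-last, ...).
So "lymkzdvwisyfre" becomes "leyrmfkyzsdivw".

leyrmfkyzsdivw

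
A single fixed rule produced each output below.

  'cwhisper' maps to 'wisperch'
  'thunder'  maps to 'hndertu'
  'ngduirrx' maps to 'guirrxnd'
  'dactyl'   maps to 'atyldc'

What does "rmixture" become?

mxtureri

What's happening: move the first 2 characters to the end (rotate left by 2), then swap the first and last characters.
On "rmixture": the first step gives "ixturerm", and the second then gives "mxtureri".
(Check on "ngduirrx": → "duirrxng" → "guirrxnd" ✓)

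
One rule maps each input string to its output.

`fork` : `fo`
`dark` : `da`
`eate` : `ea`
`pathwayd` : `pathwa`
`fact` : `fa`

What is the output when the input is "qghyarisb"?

Looking at the pairs, the operation is to delete the last 2 characters.
Applying that to "qghyarisb" gives "qghyari".

qghyari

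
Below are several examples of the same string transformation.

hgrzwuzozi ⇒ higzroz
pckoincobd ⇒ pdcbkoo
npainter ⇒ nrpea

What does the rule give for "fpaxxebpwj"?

fjpwapx

What's happening: take characters alternately from the front and the back (1st, last, 2nd, 2nd-last, ...), then delete the last 3 characters.
On "fpaxxebpwj" that produces "fjpwapx".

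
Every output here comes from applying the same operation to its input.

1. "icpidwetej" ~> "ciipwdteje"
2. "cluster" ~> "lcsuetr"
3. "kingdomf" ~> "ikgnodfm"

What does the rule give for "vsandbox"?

Each output is the input with this applied: swap each adjacent pair of characters (1↔2, 3↔4, ...).
So "vsandbox" becomes "svnabdxo".

svnabdxo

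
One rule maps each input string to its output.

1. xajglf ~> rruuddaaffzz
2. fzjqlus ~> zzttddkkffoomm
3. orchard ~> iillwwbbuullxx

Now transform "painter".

Each output is the input with this applied: double every character, then shift every letter 6 places backward in the alphabet (wrapping around).
On "painter": the first step gives "ppaaiinntteerr", and the second then gives "jjuucchhnnyyll".

jjuucchhnnyyll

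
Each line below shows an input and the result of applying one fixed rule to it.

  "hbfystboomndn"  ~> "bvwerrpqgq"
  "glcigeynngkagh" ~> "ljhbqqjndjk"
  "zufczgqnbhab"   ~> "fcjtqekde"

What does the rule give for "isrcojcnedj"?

Looking at the pairs, the operation is to delete the first 3 characters, then shift every letter 3 places forward in the alphabet (wrapping around).
Applying both steps to "isrcojcnedj": "cojcnedj", then "frmfqhgm".

frmfqhgm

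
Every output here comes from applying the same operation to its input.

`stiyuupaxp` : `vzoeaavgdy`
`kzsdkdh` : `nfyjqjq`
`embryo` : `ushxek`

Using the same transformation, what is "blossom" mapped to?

sruyyuh

The transformation: shift every letter 6 places forward in the alphabet (wrapping around), then swap the first and last characters.
For "blossom", step one produces "hruyyus"; step two turns that into "sruyyuh".
(Check on "embryo": → "kshxeu" → "ushxek" ✓)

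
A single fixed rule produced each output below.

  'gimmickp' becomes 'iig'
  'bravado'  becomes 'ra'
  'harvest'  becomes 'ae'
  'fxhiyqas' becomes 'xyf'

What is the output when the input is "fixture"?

The pattern: swap the first and last characters, then keep one character in every 3, starting at position 2 (positions 2nd, 5th, 8th, ...).
"fixture" → "eixturf" → "iu".
(Check on "gimmickp": → "pimmickg" → "iig" ✓)

iu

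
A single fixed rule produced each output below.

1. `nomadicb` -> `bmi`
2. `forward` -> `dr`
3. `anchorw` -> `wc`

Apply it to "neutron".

Looking at the pairs, the operation is to move the last 2 characters to the front (rotate right by 2), then keep one character in every 3, starting at position 2 (positions 2nd, 5th, 8th, ...).
On "neutron" that produces "nu".

nu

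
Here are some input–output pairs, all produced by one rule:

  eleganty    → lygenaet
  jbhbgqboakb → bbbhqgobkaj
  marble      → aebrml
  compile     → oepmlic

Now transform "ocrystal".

clyrtsoa

The transformation: swap the first and last characters, then swap each adjacent pair of characters (1↔2, 3↔4, ...).
On "ocrystal" that produces "clyrtsoa".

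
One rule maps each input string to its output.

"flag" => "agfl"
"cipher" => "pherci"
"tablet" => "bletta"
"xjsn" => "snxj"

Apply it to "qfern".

The pattern: move the first 2 characters to the end (rotate left by 2).
So "qfern" becomes "ernqf".

ernqf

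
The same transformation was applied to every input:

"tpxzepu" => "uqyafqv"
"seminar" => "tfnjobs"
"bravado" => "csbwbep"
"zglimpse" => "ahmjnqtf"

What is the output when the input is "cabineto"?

dbcjofup

The transformation: shift every letter 1 place forward in the alphabet (wrapping around).
So "cabineto" becomes "dbcjofup".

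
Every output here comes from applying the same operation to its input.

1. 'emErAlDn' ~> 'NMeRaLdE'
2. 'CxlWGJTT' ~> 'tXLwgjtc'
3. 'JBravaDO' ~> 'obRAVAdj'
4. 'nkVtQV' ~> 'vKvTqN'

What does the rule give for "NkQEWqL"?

lKqewQn

What's happening: flip the case of every letter, then swap the first and last characters.
Applying both steps to "NkQEWqL": "nKqewQl", then "lKqewQn".
(Check on "CxlWGJTT": → "cXLwgjtt" → "tXLwgjtc" ✓)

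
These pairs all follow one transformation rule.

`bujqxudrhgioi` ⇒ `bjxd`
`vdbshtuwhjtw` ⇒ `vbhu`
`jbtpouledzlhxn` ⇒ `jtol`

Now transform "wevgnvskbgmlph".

In each case the input is transformed by: keep every other character starting from the first (positions 1st, 3rd, 5th, ...), then keep only the first 4 characters.
On "wevgnvskbgmlph": the first step gives "wvnsbmp", and the second then gives "wvns".

wvns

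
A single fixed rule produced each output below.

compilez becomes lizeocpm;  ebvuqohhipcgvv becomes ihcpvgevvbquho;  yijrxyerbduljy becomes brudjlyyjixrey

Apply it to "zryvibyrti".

ybtrziyriv

What's happening: swap the front and back halves of the string, then swap each adjacent pair of characters (1↔2, 3↔4, ...).
For "zryvibyrti", step one produces "byrtizryvi"; step two turns that into "ybtrziyriv".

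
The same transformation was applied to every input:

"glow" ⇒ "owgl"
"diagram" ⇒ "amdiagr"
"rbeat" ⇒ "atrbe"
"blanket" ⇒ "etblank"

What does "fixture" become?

The rule is to move the last 2 characters to the front (rotate right by 2).
"fixture" → "refixtu".

refixtu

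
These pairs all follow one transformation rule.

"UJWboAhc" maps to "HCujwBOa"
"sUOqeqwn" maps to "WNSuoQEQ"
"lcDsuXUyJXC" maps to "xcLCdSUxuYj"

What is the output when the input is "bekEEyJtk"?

The pattern: move the last 2 characters to the front (rotate right by 2), then flip the case of every letter.
For "bekEEyJtk", step one produces "tkbekEEyJ"; step two turns that into "TKBEKeeYj".
(Check on "sUOqeqwn": → "wnsUOqeq" → "WNSuoQEQ" ✓)

TKBEKeeYj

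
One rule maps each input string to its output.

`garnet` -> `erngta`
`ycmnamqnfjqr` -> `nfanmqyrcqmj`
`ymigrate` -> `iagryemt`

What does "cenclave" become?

Rule — take characters alternately from the front and the back (1st, last, 2nd, 2nd-last, ...), then swap the front and back halves of the string.
Starting from "cenclave": after the first operation, "ceevnacl"; after the second, "naclceev".

naclceev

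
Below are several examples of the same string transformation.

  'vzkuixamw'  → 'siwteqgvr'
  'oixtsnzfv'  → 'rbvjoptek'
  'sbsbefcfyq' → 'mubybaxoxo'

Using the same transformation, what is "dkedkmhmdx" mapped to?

tzidigzagz

The transformation: reverse the string, then shift every letter 4 places backward in the alphabet (wrapping around).
"dkedkmhmdx" → "xdmhmkdekd" → "tzidigzagz".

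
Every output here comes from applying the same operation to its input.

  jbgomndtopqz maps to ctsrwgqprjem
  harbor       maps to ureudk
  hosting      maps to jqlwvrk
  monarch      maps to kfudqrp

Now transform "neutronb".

In each case the input is transformed by: shift every letter 3 places forward in the alphabet (wrapping around), then reverse the string.
So "neutronb" becomes "eqruwxhq".
(Check on "monarch": → "prqdufk" → "kfudqrp" ✓)

eqruwxhq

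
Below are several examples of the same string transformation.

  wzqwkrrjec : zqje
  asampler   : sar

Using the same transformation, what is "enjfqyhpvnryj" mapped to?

njpvj

Looking at the pairs, the operation is to swap each adjacent pair of characters (1↔2, 3↔4, ...), then keep one character in every 3, starting at position 1 (positions 1st, 4th, 7th, ...).
Starting from "enjfqyhpvnryj": after the first operation, "nefjyqphnvyrj"; after the second, "njpvj".
(Check on "asampler": → "samalpre" → "sar" ✓)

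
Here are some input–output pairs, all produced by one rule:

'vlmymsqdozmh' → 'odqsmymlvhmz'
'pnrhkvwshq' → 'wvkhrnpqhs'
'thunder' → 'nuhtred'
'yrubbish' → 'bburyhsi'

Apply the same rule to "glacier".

The pattern: move the last 3 characters to the front (rotate right by 3), then reverse the string.
Starting from "glacier": after the first operation, "ierglac"; after the second, "calgrei".

calgrei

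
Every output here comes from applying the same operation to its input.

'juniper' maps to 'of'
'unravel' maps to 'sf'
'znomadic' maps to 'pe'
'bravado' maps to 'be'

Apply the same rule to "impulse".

What's happening: shift every letter 1 place forward in the alphabet (wrapping around), then keep one character in every 3, starting at position 3 (positions 3rd, 6th, 9th, ...).
Working it through for "impulse": intermediate "jnqvmtf", final "qt".

qt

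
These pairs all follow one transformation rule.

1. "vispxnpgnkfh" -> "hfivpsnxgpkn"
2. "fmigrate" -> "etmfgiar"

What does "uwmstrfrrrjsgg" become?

ggwusmrtrfrrsj

Looking at the pairs, the operation is to swap each adjacent pair of characters (1↔2, 3↔4, ...), then move the last 2 characters to the front (rotate right by 2).
Applying that to "uwmstrfrrrjsgg" gives "ggwusmrtrfrrsj".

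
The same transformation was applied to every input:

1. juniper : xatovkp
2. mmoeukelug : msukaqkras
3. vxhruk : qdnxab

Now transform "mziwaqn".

tfocgws

In each case the input is transformed by: shift every letter 6 places forward in the alphabet (wrapping around), then swap the first and last characters.
"mziwaqn" → "sfocgwt" → "tfocgws".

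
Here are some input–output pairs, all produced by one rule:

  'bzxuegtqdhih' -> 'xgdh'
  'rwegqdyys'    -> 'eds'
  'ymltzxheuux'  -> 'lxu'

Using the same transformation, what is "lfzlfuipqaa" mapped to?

The pattern: keep one character in every 3, starting at position 3 (positions 3rd, 6th, 9th, ...).
Applying that to "lfzlfuipqaa" gives "zuq".

zuq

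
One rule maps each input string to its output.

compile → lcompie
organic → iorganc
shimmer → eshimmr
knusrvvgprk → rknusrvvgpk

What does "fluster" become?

eflustr

Rule — move the last character to the front, then swap the first and last characters.
Applying both steps to "fluster": "rfluste", then "eflustr".
(Check on "organic": → "corgani" → "iorganc" ✓)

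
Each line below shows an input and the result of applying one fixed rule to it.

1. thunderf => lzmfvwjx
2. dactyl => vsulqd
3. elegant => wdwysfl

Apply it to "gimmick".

The rule is to shift every letter 8 places backward in the alphabet (wrapping around).
Applying that to "gimmick" gives "yaeeauc".

yaeeauc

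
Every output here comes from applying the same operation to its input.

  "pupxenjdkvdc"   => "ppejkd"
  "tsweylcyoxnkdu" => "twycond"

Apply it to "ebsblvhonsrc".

Looking at the pairs, the operation is to keep every other character starting from the first (positions 1st, 3rd, 5th, ...).
"ebsblvhonsrc" → "eslhnr".

eslhnr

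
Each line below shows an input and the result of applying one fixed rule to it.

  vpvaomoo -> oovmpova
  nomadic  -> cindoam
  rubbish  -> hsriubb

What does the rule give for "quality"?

ytqiula

In each case the input is transformed by: move the last character to the front, then take characters alternately from the front and the back (1st, last, 2nd, 2nd-last, ...).
On "quality": the first step gives "yqualit", and the second then gives "ytqiula".
(Check on "rubbish": → "hrubbis" → "hsriubb" ✓)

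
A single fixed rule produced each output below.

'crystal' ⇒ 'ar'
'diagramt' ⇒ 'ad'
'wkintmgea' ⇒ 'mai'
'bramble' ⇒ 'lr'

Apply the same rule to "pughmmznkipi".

mkig

The pattern: move the first 3 characters to the end (rotate left by 3), then keep one character in every 3, starting at position 3 (positions 3rd, 6th, 9th, ...).
Applying that to "pughmmznkipi" gives "mkig".
(Check on "bramble": → "mblebra" → "lr" ✓)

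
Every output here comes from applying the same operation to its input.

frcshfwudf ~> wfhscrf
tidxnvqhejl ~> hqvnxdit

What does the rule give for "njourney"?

ruojn

The transformation: delete the last 3 characters, then reverse the string.
For "njourney", step one produces "njour"; step two turns that into "ruojn".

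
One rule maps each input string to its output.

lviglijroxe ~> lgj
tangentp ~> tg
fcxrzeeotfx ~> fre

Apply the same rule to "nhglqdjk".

nl

In each case the input is transformed by: keep one character in every 3, starting at position 1 (positions 1st, 4th, 7th, ...), then delete the last character.
On "nhglqdjk": the first step gives "nlj", and the second then gives "nl".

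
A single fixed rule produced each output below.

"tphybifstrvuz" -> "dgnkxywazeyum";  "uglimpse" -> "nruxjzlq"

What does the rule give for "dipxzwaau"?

cebffzinu

Rule — shift every letter 5 places forward in the alphabet (wrapping around), then move the first 3 characters to the end (rotate left by 3).
On "dipxzwaau" that produces "cebffzinu".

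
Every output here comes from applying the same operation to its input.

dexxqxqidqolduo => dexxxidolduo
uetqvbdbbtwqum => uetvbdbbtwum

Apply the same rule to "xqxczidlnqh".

Each output is the input with this applied: remove every "q".
So "xqxczidlnqh" becomes "xxczidlnh".

xxczidlnh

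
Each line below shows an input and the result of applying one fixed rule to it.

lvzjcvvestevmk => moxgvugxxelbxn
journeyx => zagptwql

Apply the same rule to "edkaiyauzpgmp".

roirbwcakcmfg

The pattern: reverse the string, then shift every letter 2 places forward in the alphabet (wrapping around).
On "edkaiyauzpgmp": the first step gives "pmgpzuayiakde", and the second then gives "roirbwcakcmfg".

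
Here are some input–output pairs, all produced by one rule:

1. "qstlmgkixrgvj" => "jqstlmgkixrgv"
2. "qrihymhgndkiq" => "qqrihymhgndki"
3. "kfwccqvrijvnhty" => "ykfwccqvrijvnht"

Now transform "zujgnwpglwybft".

tzujgnwpglwybf

In each case the input is transformed by: move the last character to the front.
Applying that to "zujgnwpglwybft" gives "tzujgnwpglwybf".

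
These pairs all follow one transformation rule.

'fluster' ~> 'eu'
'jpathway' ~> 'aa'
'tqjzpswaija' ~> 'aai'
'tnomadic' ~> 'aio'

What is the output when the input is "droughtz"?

ou

Rule — sort the characters into alphabetical order, then keep only the vowels.
Working it through for "droughtz": intermediate "dghortuz", final "ou".
(Check on "fluster": → "eflrstu" → "eu" ✓)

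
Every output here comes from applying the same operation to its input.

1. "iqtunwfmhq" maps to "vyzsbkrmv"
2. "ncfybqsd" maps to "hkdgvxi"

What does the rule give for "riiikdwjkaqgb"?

Looking at the pairs, the operation is to shift every letter 5 places forward in the alphabet (wrapping around), then delete the first character.
Starting from "riiikdwjkaqgb": after the first operation, "wnnnpibopfvlg"; after the second, "nnnpibopfvlg".

nnnpibopfvlg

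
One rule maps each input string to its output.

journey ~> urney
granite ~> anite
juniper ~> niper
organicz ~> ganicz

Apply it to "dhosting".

osting

Each output is the input with this applied: delete the first 2 characters.
Doing the same to "dhosting": "osting".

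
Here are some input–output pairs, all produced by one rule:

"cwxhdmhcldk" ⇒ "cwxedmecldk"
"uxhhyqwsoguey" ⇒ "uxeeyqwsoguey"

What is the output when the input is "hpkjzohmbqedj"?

The transformation: replace every "h" with "e".
Doing the same to "hpkjzohmbqedj": "epkjzoembqedj".

epkjzoembqedj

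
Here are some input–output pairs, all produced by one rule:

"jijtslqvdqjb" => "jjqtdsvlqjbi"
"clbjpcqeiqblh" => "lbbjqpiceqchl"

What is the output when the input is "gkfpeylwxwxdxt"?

xfdpxewyxlwgtk

Each output is the input with this applied: take characters alternately from the front and the back (1st, last, 2nd, 2nd-last, ...), then move the first 3 characters to the end (rotate left by 3).
Starting from "gkfpeylwxwxdxt": after the first operation, "gtkxfdpxewyxlw"; after the second, "xfdpxewyxlwgtk".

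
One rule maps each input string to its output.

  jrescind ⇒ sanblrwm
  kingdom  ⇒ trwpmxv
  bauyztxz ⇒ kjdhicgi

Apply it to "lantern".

In each case the input is transformed by: shift every letter 9 places forward in the alphabet (wrapping around).
So "lantern" becomes "ujwcnaw".

ujwcnaw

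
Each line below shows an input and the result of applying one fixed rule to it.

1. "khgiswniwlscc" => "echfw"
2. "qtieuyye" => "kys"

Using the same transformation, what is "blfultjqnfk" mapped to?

vodz

Looking at the pairs, the operation is to shift every letter 6 places backward in the alphabet (wrapping around), then keep one character in every 3, starting at position 1 (positions 1st, 4th, 7th, ...).
Working it through for "blfultjqnfk": intermediate "vfzofndkhze", final "vodz".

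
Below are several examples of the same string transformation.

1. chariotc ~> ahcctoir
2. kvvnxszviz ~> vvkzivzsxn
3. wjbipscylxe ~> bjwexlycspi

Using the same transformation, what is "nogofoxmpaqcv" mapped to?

What's happening: move the first 3 characters to the end (rotate left by 3), then reverse the string.
Applying both steps to "nogofoxmpaqcv": "ofoxmpaqcvnog", then "gonvcqapmxofo".

gonvcqapmxofo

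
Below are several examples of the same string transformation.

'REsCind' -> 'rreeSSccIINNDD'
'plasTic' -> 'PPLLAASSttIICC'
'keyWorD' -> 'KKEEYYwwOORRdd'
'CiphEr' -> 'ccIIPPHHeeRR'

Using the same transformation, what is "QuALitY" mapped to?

qqUUaallIITTyy

In each case the input is transformed by: double every character, then flip the case of every letter.
Working it through for "QuALitY": intermediate "QQuuAALLiittYY", final "qqUUaallIITTyy".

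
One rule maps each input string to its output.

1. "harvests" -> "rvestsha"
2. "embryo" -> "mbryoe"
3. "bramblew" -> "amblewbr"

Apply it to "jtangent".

The transformation: swap the front and back halves of the string, then move the last 2 characters to the front (rotate right by 2).
Starting from "jtangent": after the first operation, "gentjtan"; after the second, "angentjt".

angentjt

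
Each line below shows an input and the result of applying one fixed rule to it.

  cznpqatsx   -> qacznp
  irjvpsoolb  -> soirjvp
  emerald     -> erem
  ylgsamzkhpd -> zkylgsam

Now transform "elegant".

egel

The transformation: delete the last 3 characters, then move the last 2 characters to the front (rotate right by 2).
Working it through for "elegant": intermediate "eleg", final "egel".
(Check on "ylgsamzkhpd": → "ylgsamzk" → "zkylgsam" ✓)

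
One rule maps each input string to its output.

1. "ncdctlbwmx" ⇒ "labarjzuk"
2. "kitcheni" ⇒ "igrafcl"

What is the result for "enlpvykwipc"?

The rule is to delete the last character, then shift every letter 2 places backward in the alphabet (wrapping around).
For "enlpvykwipc", step one produces "enlpvykwip"; step two turns that into "cljntwiugn".

cljntwiugn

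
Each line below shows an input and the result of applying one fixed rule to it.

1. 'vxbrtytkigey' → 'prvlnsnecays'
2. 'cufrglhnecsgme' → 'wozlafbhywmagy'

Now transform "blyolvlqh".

Each output is the input with this applied: shift every letter 6 places backward in the alphabet (wrapping around).
Applying that to "blyolvlqh" gives "vfsifpfkb".

vfsifpfkb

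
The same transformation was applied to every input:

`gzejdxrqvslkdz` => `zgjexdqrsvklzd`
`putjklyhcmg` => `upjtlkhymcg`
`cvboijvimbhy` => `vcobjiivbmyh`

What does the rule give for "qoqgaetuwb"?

oqgqeautbw

Looking at the pairs, the operation is to swap each adjacent pair of characters (1↔2, 3↔4, ...).
Doing the same to "qoqgaetuwb": "oqgqeautbw".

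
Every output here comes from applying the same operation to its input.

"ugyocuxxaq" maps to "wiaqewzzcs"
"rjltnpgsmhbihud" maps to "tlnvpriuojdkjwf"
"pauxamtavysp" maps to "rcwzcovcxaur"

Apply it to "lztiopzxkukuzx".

nbvkqrbzmwmwbz

Rule — shift every letter 2 places forward in the alphabet (wrapping around).
Doing the same to "lztiopzxkukuzx": "nbvkqrbzmwmwbz".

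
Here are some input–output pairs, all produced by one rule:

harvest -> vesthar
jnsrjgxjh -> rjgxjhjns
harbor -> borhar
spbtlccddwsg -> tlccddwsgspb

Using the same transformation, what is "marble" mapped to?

What's happening: move the first 3 characters to the end (rotate left by 3).
"marble" → "blemar".

blemar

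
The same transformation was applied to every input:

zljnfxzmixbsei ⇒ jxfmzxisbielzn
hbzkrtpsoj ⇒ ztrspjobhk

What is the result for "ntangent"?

Each output is the input with this applied: swap each adjacent pair of characters (1↔2, 3↔4, ...), then move the first 3 characters to the end (rotate left by 3).
Applying that to "ntangent" gives "aegtntnn".

aegtntnn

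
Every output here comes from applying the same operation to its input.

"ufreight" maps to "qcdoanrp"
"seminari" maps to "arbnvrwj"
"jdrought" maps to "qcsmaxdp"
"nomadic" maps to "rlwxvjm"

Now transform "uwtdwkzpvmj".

The rule is to move the last 2 characters to the front (rotate right by 2), then shift every letter 9 places forward in the alphabet (wrapping around).
Applying that to "uwtdwkzpvmj" gives "vsdfcmftiye".

vsdfcmftiye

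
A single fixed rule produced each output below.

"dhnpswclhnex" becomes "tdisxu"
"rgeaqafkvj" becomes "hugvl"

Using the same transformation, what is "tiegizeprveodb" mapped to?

The pattern: keep every other character starting from the first (positions 1st, 3rd, 5th, ...), then shift every letter 10 places backward in the alphabet (wrapping around).
Starting from "tiegizeprveodb": after the first operation, "teiered"; after the second, "juyuhut".
(Check on "dhnpswclhnex": → "dnsche" → "tdisxu" ✓)

juyuhut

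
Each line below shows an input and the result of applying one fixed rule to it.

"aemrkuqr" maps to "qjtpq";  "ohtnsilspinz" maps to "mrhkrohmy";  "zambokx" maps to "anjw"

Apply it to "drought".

The rule is to shift every letter 1 place backward in the alphabet (wrapping around), then delete the first 3 characters.
Starting from "drought": after the first operation, "cqntfgs"; after the second, "tfgs".
(Check on "zambokx": → "yzlanjw" → "anjw" ✓)

tfgs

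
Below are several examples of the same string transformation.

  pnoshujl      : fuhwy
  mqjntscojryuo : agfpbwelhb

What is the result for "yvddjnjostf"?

The transformation: shift every letter 13 places forward in the alphabet (wrapping around) — i.e. ROT13, then delete the first 3 characters.
"yvddjnjostf" → "liqqwawbfgs" → "qwawbfgs".
(Check on "pnoshujl": → "cabfuhwy" → "fuhwy" ✓)

qwawbfgs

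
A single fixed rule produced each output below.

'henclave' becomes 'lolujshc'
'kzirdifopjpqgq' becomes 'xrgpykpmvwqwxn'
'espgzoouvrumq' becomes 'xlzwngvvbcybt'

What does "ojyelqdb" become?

ivqflsxk

What's happening: shift every letter 7 places forward in the alphabet (wrapping around), then move the last character to the front.
For "ojyelqdb" the result is "ivqflsxk".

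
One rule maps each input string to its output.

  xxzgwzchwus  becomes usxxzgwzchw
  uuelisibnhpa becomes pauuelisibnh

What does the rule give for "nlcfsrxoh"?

ohnlcfsrx

Looking at the pairs, the operation is to move the last 2 characters to the front (rotate right by 2).
So "nlcfsrxoh" becomes "ohnlcfsrx".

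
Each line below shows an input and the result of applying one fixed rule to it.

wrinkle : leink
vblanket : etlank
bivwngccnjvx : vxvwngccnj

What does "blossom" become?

Looking at the pairs, the operation is to delete the first 2 characters, then move the last 2 characters to the front (rotate right by 2).
"blossom" → "ossom" → "omoss".

omoss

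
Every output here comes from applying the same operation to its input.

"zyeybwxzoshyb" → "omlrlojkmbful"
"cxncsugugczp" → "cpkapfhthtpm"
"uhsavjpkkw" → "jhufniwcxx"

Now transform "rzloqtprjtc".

pemybdgcewg

The rule is to move the last character to the front, then shift every letter 13 places forward in the alphabet (wrapping around) — i.e. ROT13.
"rzloqtprjtc" → "crzloqtprjt" → "pemybdgcewg".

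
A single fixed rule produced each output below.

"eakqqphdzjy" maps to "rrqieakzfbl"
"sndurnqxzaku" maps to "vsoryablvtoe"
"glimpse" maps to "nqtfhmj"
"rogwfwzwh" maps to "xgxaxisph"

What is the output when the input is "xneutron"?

vuspoyof

What's happening: move the first 3 characters to the end (rotate left by 3), then shift every letter 1 place forward in the alphabet (wrapping around).
"xneutron" → "utronxne" → "vuspoyof".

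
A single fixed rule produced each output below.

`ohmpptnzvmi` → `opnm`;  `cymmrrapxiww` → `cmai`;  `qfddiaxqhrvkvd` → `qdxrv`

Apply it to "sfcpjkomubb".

The pattern: keep one character in every 3, starting at position 1 (positions 1st, 4th, 7th, ...).
For "sfcpjkomubb" the result is "spob".

spob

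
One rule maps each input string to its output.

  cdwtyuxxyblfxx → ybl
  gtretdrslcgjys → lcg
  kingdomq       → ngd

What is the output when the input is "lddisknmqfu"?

knm

Rule — move the last 3 characters to the front (rotate right by 3), then keep only the last 3 characters.
Working it through for "lddisknmqfu": intermediate "qfulddisknm", final "knm".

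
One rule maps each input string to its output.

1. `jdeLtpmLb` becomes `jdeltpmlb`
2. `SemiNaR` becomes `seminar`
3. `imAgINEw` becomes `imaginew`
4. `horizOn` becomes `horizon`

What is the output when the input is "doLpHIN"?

dolphin

Looking at the pairs, the operation is to convert every letter to lowercase.
On "doLpHIN" that produces "dolphin".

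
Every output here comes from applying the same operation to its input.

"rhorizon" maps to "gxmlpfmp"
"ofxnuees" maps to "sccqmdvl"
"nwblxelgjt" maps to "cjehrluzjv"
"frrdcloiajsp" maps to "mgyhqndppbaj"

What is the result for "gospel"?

What's happening: shift every letter 2 places backward in the alphabet (wrapping around), then swap the front and back halves of the string.
Working it through for "gospel": intermediate "emqncj", final "ncjemq".
(Check on "ofxnuees": → "mdvlsccq" → "sccqmdvl" ✓)

ncjemq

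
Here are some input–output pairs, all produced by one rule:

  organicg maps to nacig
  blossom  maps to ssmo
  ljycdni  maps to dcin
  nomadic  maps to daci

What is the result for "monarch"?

rahc

Each output is the input with this applied: delete the first 3 characters, then swap each adjacent pair of characters (1↔2, 3↔4, ...).
For "monarch", step one produces "arch"; step two turns that into "rahc".
(Check on "ljycdni": → "cdni" → "dcin" ✓)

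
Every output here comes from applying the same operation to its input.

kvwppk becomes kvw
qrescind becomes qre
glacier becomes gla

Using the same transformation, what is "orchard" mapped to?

The transformation: keep only the first 3 characters.
On "orchard" that produces "orc".

orc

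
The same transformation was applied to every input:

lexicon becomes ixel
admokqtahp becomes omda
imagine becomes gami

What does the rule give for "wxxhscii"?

hxxw

In each case the input is transformed by: reverse the string, then keep only the last 4 characters.
For "wxxhscii", step one produces "iicshxxw"; step two turns that into "hxxw".
(Check on "lexicon": → "nocixel" → "ixel" ✓)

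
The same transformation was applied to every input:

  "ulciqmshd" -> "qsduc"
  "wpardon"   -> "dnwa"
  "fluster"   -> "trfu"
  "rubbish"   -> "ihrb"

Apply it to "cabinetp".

The transformation: keep every other character starting from the first (positions 1st, 3rd, 5th, ...), then move the first 2 characters to the end (rotate left by 2).
"cabinetp" → "cbnt" → "ntcb".

ntcb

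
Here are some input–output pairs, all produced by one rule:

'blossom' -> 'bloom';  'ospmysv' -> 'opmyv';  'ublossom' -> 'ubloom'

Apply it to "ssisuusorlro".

Rule — remove every "s".
For "ssisuusorlro" the result is "iuuorlro".

iuuorlro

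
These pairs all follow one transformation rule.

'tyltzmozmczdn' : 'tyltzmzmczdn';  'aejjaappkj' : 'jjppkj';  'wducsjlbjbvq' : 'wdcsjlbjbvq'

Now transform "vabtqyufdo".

vbtqyfd

The pattern: remove every vowel.
"vabtqyufdo" → "vbtqyfd".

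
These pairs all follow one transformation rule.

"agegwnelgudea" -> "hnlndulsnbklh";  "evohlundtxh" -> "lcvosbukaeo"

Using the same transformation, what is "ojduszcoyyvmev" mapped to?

vqkbzgjvffctlc

The rule is to shift every letter 7 places forward in the alphabet (wrapping around).
For "ojduszcoyyvmev" the result is "vqkbzgjvffctlc".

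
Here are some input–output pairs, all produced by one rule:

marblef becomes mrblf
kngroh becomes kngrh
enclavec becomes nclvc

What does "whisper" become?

whspr

Rule — remove every vowel.
Doing the same to "whisper": "whspr".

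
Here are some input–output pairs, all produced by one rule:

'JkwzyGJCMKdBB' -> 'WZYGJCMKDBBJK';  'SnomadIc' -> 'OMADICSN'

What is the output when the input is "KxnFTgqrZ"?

The rule is to move the first 2 characters to the end (rotate left by 2), then convert every letter to uppercase.
On "KxnFTgqrZ": the first step gives "nFTgqrZKx", and the second then gives "NFTGQRZKX".
(Check on "JkwzyGJCMKdBB": → "wzyGJCMKdBBJk" → "WZYGJCMKDBBJK" ✓)

NFTGQRZKX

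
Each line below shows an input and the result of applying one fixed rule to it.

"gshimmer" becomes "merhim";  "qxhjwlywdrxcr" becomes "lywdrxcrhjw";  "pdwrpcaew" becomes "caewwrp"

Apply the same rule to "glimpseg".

segimp

In each case the input is transformed by: delete the first 2 characters, then move the first 3 characters to the end (rotate left by 3).
So "glimpseg" becomes "segimp".
(Check on "qxhjwlywdrxcr": → "hjwlywdrxcr" → "lywdrxcrhjw" ✓)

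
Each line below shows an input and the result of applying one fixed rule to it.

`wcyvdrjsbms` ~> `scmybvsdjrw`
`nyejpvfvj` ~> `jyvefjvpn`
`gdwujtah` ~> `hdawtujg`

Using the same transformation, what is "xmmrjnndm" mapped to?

mmdmnrnjx

Looking at the pairs, the operation is to take characters alternately from the front and the back (1st, last, 2nd, 2nd-last, ...), then move the first character to the end.
On "xmmrjnndm": the first step gives "xmmdmnrnj", and the second then gives "mmdmnrnjx".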